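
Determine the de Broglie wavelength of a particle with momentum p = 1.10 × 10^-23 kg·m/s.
6.02 × 10^-11 m

Using the de Broglie relation λ = h/p:

λ = h/p
λ = (6.626 × 10^-34 J·s) / (1.10 × 10^-23 kg·m/s)
λ = 6.02 × 10^-11 m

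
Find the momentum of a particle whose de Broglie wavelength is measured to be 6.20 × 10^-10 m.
1.07 × 10^-24 kg·m/s

From the de Broglie relation λ = h/p, we solve for p:

p = h/λ
p = (6.626 × 10^-34 J·s) / (6.20 × 10^-10 m)
p = 1.07 × 10^-24 kg·m/s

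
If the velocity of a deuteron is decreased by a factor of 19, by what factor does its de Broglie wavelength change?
The wavelength increases by a factor of 19.

From λ = h/(mv), the wavelength is inversely proportional to velocity:

λ ∝ 1/v

If v → v/19, then λ → 19λ

When velocity is decreased by a factor of 19, the wavelength increases by a factor of 19.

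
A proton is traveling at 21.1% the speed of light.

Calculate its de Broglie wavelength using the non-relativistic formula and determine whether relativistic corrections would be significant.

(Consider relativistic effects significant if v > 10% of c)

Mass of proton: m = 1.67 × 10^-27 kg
Yes, relativistic corrections are needed.

Using the non-relativistic de Broglie formula λ = h/(mv):

v = 21.1% × c = 6.326 × 10^7 m/s

λ = h/(mv)
λ = (6.626 × 10^-34 J·s) / (1.67 × 10^-27 kg × 6.326 × 10^7 m/s)
λ = 6.27 × 10^-15 m

Since v = 21.1% of c > 10% of c, relativistic corrections ARE significant and the actual wavelength would differ from this non-relativistic estimate.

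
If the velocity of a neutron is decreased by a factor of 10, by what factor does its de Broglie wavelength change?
The wavelength increases by a factor of 10.

From λ = h/(mv), the wavelength is inversely proportional to velocity:

λ ∝ 1/v

If v → v/10, then λ → 10λ

When velocity is decreased by a factor of 10, the wavelength increases by a factor of 10.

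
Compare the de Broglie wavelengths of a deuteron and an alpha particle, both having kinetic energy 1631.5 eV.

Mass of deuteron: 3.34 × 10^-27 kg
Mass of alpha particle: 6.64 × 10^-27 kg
The deuteron has the longer wavelength.

Using λ = h/√(2mKE):

For deuteron: λ₁ = h/√(2m₁KE) = 5.01 × 10^-13 m
For alpha particle: λ₂ = h/√(2m₂KE) = 3.56 × 10^-13 m

Since λ ∝ 1/√m at constant kinetic energy, the lighter particle has the longer wavelength.

The deuteron has the longer de Broglie wavelength.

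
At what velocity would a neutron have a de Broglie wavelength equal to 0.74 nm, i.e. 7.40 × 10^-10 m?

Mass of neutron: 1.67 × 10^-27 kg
5.36 × 10^2 m/s

From λ = h/(mv), solve for v:

v = h/(mλ)
v = (6.626 × 10^-34 J·s) / (1.67 × 10^-27 kg × 7.40 × 10^-10 m)
v = 5.36 × 10^2 m/s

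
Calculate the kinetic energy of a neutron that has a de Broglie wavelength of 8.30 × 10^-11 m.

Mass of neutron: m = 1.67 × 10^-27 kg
1.91 × 10^-20 J (or 0.119 eV)

From λ = h/√(2mKE), we solve for KE:

λ² = h²/(2mKE)
KE = h²/(2mλ²)
KE = (6.626 × 10^-34 J·s)² / (2 × 1.67 × 10^-27 kg × (8.30 × 10^-11 m)²)
KE = 1.91 × 10^-20 J
KE = 0.119 eV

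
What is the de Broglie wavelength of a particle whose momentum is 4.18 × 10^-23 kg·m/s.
1.59 × 10^-11 m

Using the de Broglie relation λ = h/p:

λ = h/p
λ = (6.626 × 10^-34 J·s) / (4.18 × 10^-23 kg·m/s)
λ = 1.59 × 10^-11 m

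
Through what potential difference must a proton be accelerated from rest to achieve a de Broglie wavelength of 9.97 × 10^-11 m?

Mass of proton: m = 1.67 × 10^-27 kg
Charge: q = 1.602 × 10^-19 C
8.25 × 10^-2 V

From λ = h/√(2mqV), we solve for V:

λ² = h²/(2mqV)
V = h²/(2mqλ²)
V = (6.626 × 10^-34 J·s)² / (2 × 1.67 × 10^-27 kg × 1.602 × 10^-19 C × (9.97 × 10^-11 m)²)
V = 8.25 × 10^-2 V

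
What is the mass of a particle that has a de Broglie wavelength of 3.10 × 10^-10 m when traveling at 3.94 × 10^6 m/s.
5.42 × 10^-31 kg

From the de Broglie relation λ = h/(mv), we solve for m:

m = h/(λv)
m = (6.626 × 10^-34 J·s) / (3.10 × 10^-10 m × 3.94 × 10^6 m/s)
m = 5.42 × 10^-31 kg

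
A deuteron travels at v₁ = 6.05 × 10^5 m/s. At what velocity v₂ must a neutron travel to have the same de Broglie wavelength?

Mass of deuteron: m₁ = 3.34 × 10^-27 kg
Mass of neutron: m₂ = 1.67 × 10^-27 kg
v₂ = 1.21 × 10^6 m/s

For equal de Broglie wavelengths: λ₁ = λ₂

h/(m₁v₁) = h/(m₂v₂)
m₁v₁ = m₂v₂
v₂ = v₁ · (m₁/m₂)

v₂ = 6.05 × 10^5 m/s × (3.34 × 10^-27 kg / 1.67 × 10^-27 kg)
v₂ = 1.21 × 10^6 m/s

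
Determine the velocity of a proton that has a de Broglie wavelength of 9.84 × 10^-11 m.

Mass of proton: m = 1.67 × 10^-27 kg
4.03 × 10^3 m/s

From the de Broglie relation λ = h/(mv), we solve for v:

v = h/(mλ)
v = (6.626 × 10^-34 J·s) / (1.67 × 10^-27 kg × 9.84 × 10^-11 m)
v = 4.03 × 10^3 m/s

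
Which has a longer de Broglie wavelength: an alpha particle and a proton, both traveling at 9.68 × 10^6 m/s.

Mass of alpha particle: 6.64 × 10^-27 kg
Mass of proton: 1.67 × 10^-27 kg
The proton has the longer wavelength.

Using λ = h/(mv), since both particles have the same velocity, the wavelength depends only on mass.

For alpha particle: λ₁ = h/(m₁v) = 1.03 × 10^-14 m
For proton: λ₂ = h/(m₂v) = 4.10 × 10^-14 m

Since λ ∝ 1/m at constant velocity, the lighter particle has the longer wavelength.

The proton has the longer de Broglie wavelength.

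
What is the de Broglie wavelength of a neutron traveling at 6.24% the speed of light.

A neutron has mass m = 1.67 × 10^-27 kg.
2.12 × 10^-14 m

Using the de Broglie relation λ = h/(mv):

v = 6.24% × c = 1.871 × 10^7 m/s

λ = h/(mv)
λ = (6.626 × 10^-34 J·s) / (1.67 × 10^-27 kg × 1.871 × 10^7 m/s)
λ = 2.12 × 10^-14 m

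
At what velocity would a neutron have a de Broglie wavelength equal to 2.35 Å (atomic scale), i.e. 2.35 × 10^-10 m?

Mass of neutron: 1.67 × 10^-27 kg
1.69 × 10^3 m/s

From λ = h/(mv), solve for v:

v = h/(mλ)
v = (6.626 × 10^-34 J·s) / (1.67 × 10^-27 kg × 2.35 × 10^-10 m)
v = 1.69 × 10^3 m/s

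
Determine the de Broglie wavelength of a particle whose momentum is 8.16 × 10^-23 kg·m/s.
8.12 × 10^-12 m

Using the de Broglie relation λ = h/p:

λ = h/p
λ = (6.626 × 10^-34 J·s) / (8.16 × 10^-23 kg·m/s)
λ = 8.12 × 10^-12 m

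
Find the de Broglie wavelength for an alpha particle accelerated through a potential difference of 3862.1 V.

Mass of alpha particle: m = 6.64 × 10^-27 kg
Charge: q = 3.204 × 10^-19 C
1.63 × 10^-13 m

When a particle is accelerated through voltage V, it gains kinetic energy KE = qV.

The de Broglie wavelength is then λ = h/√(2mqV):

λ = h/√(2mqV)
λ = (6.626 × 10^-34 J·s) / √(2 × 6.64 × 10^-27 kg × 3.204 × 10^-19 C × 3862.1 V)
λ = 1.63 × 10^-13 m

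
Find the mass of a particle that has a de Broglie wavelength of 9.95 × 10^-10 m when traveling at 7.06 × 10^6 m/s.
9.43 × 10^-32 kg

From the de Broglie relation λ = h/(mv), we solve for m:

m = h/(λv)
m = (6.626 × 10^-34 J·s) / (9.95 × 10^-10 m × 7.06 × 10^6 m/s)
m = 9.43 × 10^-32 kg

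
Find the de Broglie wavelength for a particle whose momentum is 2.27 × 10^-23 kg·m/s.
2.92 × 10^-11 m

Using the de Broglie relation λ = h/p:

λ = h/p
λ = (6.626 × 10^-34 J·s) / (2.27 × 10^-23 kg·m/s)
λ = 2.92 × 10^-11 m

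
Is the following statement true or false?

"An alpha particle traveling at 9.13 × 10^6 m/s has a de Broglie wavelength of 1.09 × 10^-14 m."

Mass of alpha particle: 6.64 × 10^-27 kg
True

The claim is correct.

Using λ = h/(mv):
λ = (6.626 × 10^-34 J·s) / (6.64 × 10^-27 kg × 9.13 × 10^6 m/s)
λ = 1.09 × 10^-14 m

This matches the claimed value.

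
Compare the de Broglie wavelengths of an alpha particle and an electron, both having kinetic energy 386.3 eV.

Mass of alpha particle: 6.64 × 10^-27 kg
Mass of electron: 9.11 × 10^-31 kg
The electron has the longer wavelength.

Using λ = h/√(2mKE):

For alpha particle: λ₁ = h/√(2m₁KE) = 7.31 × 10^-13 m
For electron: λ₂ = h/√(2m₂KE) = 6.24 × 10^-11 m

Since λ ∝ 1/√m at constant kinetic energy, the lighter particle has the longer wavelength.

The electron has the longer de Broglie wavelength.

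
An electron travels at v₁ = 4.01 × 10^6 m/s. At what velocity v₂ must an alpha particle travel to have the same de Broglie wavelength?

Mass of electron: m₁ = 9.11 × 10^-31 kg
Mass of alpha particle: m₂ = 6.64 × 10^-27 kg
v₂ = 5.50 × 10^2 m/s

For equal de Broglie wavelengths: λ₁ = λ₂

h/(m₁v₁) = h/(m₂v₂)
m₁v₁ = m₂v₂
v₂ = v₁ · (m₁/m₂)

v₂ = 4.01 × 10^6 m/s × (9.11 × 10^-31 kg / 6.64 × 10^-27 kg)
v₂ = 5.50 × 10^2 m/s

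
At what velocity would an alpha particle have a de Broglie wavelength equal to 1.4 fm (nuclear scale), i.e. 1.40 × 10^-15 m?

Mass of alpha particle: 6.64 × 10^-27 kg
7.13 × 10^7 m/s

From λ = h/(mv), solve for v:

v = h/(mλ)
v = (6.626 × 10^-34 J·s) / (6.64 × 10^-27 kg × 1.40 × 10^-15 m)
v = 7.13 × 10^7 m/s

Note: This velocity is 23.8% of the speed of light, so relativistic corrections would be needed for a more accurate calculation.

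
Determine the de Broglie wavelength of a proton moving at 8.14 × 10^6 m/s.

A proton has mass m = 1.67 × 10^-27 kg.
4.87 × 10^-14 m

Using the de Broglie relation λ = h/(mv):

λ = h/(mv)
λ = (6.626 × 10^-34 J·s) / (1.67 × 10^-27 kg × 8.14 × 10^6 m/s)
λ = 4.87 × 10^-14 m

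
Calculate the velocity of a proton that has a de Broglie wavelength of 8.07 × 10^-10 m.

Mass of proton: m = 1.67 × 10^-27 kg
4.92 × 10^2 m/s

From the de Broglie relation λ = h/(mv), we solve for v:

v = h/(mλ)
v = (6.626 × 10^-34 J·s) / (1.67 × 10^-27 kg × 8.07 × 10^-10 m)
v = 4.92 × 10^2 m/s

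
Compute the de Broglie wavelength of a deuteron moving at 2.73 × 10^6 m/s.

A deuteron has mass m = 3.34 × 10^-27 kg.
7.27 × 10^-14 m

Using the de Broglie relation λ = h/(mv):

λ = h/(mv)
λ = (6.626 × 10^-34 J·s) / (3.34 × 10^-27 kg × 2.73 × 10^6 m/s)
λ = 7.27 × 10^-14 m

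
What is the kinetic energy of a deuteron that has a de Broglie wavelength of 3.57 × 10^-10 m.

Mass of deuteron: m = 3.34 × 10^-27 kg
5.16 × 10^-22 J (or 3.22 × 10^-3 eV)

From λ = h/√(2mKE), we solve for KE:

λ² = h²/(2mKE)
KE = h²/(2mλ²)
KE = (6.626 × 10^-34 J·s)² / (2 × 3.34 × 10^-27 kg × (3.57 × 10^-10 m)²)
KE = 5.16 × 10^-22 J
KE = 3.22 × 10^-3 eV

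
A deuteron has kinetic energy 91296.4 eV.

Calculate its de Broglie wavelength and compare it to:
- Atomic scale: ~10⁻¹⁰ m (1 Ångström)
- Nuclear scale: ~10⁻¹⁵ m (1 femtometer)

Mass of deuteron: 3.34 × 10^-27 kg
λ = 6.70 × 10^-14 m, which is between nuclear and atomic scales.

Using λ = h/√(2mKE):

KE = 91296.4 eV = 1.463 × 10^-14 J

λ = h/√(2mKE)
λ = (6.626 × 10^-34 J·s) / √(2 × 3.34 × 10^-27 kg × 1.463 × 10^-14 J)
λ = 6.70 × 10^-14 m

Comparison:
- Atomic scale (10⁻¹⁰ m): λ is 0.00067× this size
- Nuclear scale (10⁻¹⁵ m): λ is 67× this size

The wavelength is between nuclear and atomic scales.

This wavelength is appropriate for probing atomic structure but too large for nuclear physics experiments.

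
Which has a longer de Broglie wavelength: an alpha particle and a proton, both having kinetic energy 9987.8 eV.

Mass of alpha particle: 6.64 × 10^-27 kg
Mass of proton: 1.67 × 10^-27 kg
The proton has the longer wavelength.

Using λ = h/√(2mKE):

For alpha particle: λ₁ = h/√(2m₁KE) = 1.44 × 10^-13 m
For proton: λ₂ = h/√(2m₂KE) = 2.87 × 10^-13 m

Since λ ∝ 1/√m at constant kinetic energy, the lighter particle has the longer wavelength.

The proton has the longer de Broglie wavelength.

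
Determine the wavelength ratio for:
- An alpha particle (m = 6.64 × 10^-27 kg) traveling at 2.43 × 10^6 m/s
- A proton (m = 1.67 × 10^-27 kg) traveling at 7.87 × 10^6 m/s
λ₁/λ₂ = 0.815

Using λ = h/(mv):

λ₁ = h/(m₁v₁) = 4.11 × 10^-14 m
λ₂ = h/(m₂v₂) = 5.04 × 10^-14 m

Ratio λ₁/λ₂ = (m₂v₂)/(m₁v₁)
         = (1.67 × 10^-27 kg × 7.87 × 10^6 m/s) / (6.64 × 10^-27 kg × 2.43 × 10^6 m/s)
         = 0.815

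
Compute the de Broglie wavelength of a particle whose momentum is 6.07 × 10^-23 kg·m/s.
1.09 × 10^-11 m

Using the de Broglie relation λ = h/p:

λ = h/p
λ = (6.626 × 10^-34 J·s) / (6.07 × 10^-23 kg·m/s)
λ = 1.09 × 10^-11 m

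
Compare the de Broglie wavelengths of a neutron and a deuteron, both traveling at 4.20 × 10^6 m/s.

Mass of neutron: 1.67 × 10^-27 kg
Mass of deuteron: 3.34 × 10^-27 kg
The neutron has the longer wavelength.

Using λ = h/(mv), since both particles have the same velocity, the wavelength depends only on mass.

For neutron: λ₁ = h/(m₁v) = 9.45 × 10^-14 m
For deuteron: λ₂ = h/(m₂v) = 4.72 × 10^-14 m

Since λ ∝ 1/m at constant velocity, the lighter particle has the longer wavelength.

The neutron has the longer de Broglie wavelength.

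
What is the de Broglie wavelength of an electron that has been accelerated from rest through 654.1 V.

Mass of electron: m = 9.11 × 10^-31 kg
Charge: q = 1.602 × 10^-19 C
4.80 × 10^-11 m

When a particle is accelerated through voltage V, it gains kinetic energy KE = qV.

The de Broglie wavelength is then λ = h/√(2mqV):

λ = h/√(2mqV)
λ = (6.626 × 10^-34 J·s) / √(2 × 9.11 × 10^-31 kg × 1.602 × 10^-19 C × 654.1 V)
λ = 4.80 × 10^-11 m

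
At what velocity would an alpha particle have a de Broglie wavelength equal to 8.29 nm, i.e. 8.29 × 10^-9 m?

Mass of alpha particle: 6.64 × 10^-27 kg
1.20 × 10^1 m/s

From λ = h/(mv), solve for v:

v = h/(mλ)
v = (6.626 × 10^-34 J·s) / (6.64 × 10^-27 kg × 8.29 × 10^-9 m)
v = 1.20 × 10^1 m/s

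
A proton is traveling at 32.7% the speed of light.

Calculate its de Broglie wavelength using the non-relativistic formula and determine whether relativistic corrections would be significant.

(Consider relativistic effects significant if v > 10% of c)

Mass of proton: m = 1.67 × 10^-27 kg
Yes, relativistic corrections are needed.

Using the non-relativistic de Broglie formula λ = h/(mv):

v = 32.7% × c = 9.803 × 10^7 m/s

λ = h/(mv)
λ = (6.626 × 10^-34 J·s) / (1.67 × 10^-27 kg × 9.803 × 10^7 m/s)
λ = 4.05 × 10^-15 m

Since v = 32.7% of c > 10% of c, relativistic corrections ARE significant and the actual wavelength would differ from this non-relativistic estimate.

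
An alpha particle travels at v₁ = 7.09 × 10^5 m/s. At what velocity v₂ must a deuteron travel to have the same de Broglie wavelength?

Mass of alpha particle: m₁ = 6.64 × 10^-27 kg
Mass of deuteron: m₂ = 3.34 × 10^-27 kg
v₂ = 1.41 × 10^6 m/s

For equal de Broglie wavelengths: λ₁ = λ₂

h/(m₁v₁) = h/(m₂v₂)
m₁v₁ = m₂v₂
v₂ = v₁ · (m₁/m₂)

v₂ = 7.09 × 10^5 m/s × (6.64 × 10^-27 kg / 3.34 × 10^-27 kg)
v₂ = 1.41 × 10^6 m/s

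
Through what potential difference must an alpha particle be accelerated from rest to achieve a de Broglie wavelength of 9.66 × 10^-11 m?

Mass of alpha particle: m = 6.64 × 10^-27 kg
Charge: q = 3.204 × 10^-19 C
1.11 × 10^-2 V

From λ = h/√(2mqV), we solve for V:

λ² = h²/(2mqV)
V = h²/(2mqλ²)
V = (6.626 × 10^-34 J·s)² / (2 × 6.64 × 10^-27 kg × 3.204 × 10^-19 C × (9.66 × 10^-11 m)²)
V = 1.11 × 10^-2 V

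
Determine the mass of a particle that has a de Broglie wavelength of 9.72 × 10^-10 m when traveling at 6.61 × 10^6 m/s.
1.03 × 10^-31 kg

From the de Broglie relation λ = h/(mv), we solve for m:

m = h/(λv)
m = (6.626 × 10^-34 J·s) / (9.72 × 10^-10 m × 6.61 × 10^6 m/s)
m = 1.03 × 10^-31 kg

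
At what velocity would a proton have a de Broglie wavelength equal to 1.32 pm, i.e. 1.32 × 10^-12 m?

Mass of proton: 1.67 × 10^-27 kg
3.01 × 10^5 m/s

From λ = h/(mv), solve for v:

v = h/(mλ)
v = (6.626 × 10^-34 J·s) / (1.67 × 10^-27 kg × 1.32 × 10^-12 m)
v = 3.01 × 10^5 m/s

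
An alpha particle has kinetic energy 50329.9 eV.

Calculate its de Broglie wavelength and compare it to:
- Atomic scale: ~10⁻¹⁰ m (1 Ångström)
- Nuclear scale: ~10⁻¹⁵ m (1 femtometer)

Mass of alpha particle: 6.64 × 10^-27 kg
λ = 6.40 × 10^-14 m, which is between nuclear and atomic scales.

Using λ = h/√(2mKE):

KE = 50329.9 eV = 8.064 × 10^-15 J

λ = h/√(2mKE)
λ = (6.626 × 10^-34 J·s) / √(2 × 6.64 × 10^-27 kg × 8.064 × 10^-15 J)
λ = 6.40 × 10^-14 m

Comparison:
- Atomic scale (10⁻¹⁰ m): λ is 0.00064× this size
- Nuclear scale (10⁻¹⁵ m): λ is 64× this size

The wavelength is between nuclear and atomic scales.

This wavelength is appropriate for probing atomic structure but too large for nuclear physics experiments.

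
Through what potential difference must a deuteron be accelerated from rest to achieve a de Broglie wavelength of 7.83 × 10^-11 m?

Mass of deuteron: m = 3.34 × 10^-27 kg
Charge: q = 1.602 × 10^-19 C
6.69 × 10^-2 V

From λ = h/√(2mqV), we solve for V:

λ² = h²/(2mqV)
V = h²/(2mqλ²)
V = (6.626 × 10^-34 J·s)² / (2 × 3.34 × 10^-27 kg × 1.602 × 10^-19 C × (7.83 × 10^-11 m)²)
V = 6.69 × 10^-2 V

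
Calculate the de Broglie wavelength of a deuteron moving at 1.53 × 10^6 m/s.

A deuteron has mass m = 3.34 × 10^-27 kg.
1.30 × 10^-13 m

Using the de Broglie relation λ = h/(mv):

λ = h/(mv)
λ = (6.626 × 10^-34 J·s) / (3.34 × 10^-27 kg × 1.53 × 10^6 m/s)
λ = 1.30 × 10^-13 m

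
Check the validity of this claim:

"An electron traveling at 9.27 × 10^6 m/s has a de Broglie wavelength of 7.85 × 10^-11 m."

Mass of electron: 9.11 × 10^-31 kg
True

The claim is correct.

Using λ = h/(mv):
λ = (6.626 × 10^-34 J·s) / (9.11 × 10^-31 kg × 9.27 × 10^6 m/s)
λ = 7.85 × 10^-11 m

This matches the claimed value.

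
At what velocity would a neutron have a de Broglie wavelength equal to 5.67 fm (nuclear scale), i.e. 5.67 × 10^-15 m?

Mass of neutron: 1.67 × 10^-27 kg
7.00 × 10^7 m/s

From λ = h/(mv), solve for v:

v = h/(mλ)
v = (6.626 × 10^-34 J·s) / (1.67 × 10^-27 kg × 5.67 × 10^-15 m)
v = 7.00 × 10^7 m/s

Note: This velocity is 23.3% of the speed of light, so relativistic corrections would be needed for a more accurate calculation.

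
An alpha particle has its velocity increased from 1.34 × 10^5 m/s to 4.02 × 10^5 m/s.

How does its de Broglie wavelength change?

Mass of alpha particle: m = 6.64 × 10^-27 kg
The wavelength decreases by a factor of 3.

Using λ = h/(mv):

Initial wavelength: λ₁ = h/(mv₁) = 7.45 × 10^-13 m
Final wavelength: λ₂ = h/(mv₂) = 2.48 × 10^-13 m

Since λ ∝ 1/v, when velocity increases by a factor of 3, the wavelength decreases by a factor of 3.

λ₂/λ₁ = v₁/v₂ = 1/3

The wavelength decreases by a factor of 3.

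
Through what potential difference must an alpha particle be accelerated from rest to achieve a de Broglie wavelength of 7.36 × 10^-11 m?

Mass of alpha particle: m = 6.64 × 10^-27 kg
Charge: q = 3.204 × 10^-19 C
1.90 × 10^-2 V

From λ = h/√(2mqV), we solve for V:

λ² = h²/(2mqV)
V = h²/(2mqλ²)
V = (6.626 × 10^-34 J·s)² / (2 × 6.64 × 10^-27 kg × 3.204 × 10^-19 C × (7.36 × 10^-11 m)²)
V = 1.90 × 10^-2 V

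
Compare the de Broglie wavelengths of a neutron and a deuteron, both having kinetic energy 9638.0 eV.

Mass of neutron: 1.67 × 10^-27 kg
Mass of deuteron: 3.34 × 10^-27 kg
The neutron has the longer wavelength.

Using λ = h/√(2mKE):

For neutron: λ₁ = h/√(2m₁KE) = 2.92 × 10^-13 m
For deuteron: λ₂ = h/√(2m₂KE) = 2.06 × 10^-13 m

Since λ ∝ 1/√m at constant kinetic energy, the lighter particle has the longer wavelength.

The neutron has the longer de Broglie wavelength.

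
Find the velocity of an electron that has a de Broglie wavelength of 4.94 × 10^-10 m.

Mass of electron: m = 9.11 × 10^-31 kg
1.47 × 10^6 m/s

From the de Broglie relation λ = h/(mv), we solve for v:

v = h/(mλ)
v = (6.626 × 10^-34 J·s) / (9.11 × 10^-31 kg × 4.94 × 10^-10 m)
v = 1.47 × 10^6 m/s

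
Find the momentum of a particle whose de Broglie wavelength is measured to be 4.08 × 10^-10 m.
1.62 × 10^-24 kg·m/s

From the de Broglie relation λ = h/p, we solve for p:

p = h/λ
p = (6.626 × 10^-34 J·s) / (4.08 × 10^-10 m)
p = 1.62 × 10^-24 kg·m/s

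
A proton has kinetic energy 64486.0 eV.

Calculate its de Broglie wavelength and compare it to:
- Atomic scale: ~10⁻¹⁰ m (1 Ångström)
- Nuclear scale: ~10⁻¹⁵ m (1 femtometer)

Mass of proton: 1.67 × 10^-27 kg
λ = 1.13 × 10^-13 m, which is between nuclear and atomic scales.

Using λ = h/√(2mKE):

KE = 64486.0 eV = 1.033 × 10^-14 J

λ = h/√(2mKE)
λ = (6.626 × 10^-34 J·s) / √(2 × 1.67 × 10^-27 kg × 1.033 × 10^-14 J)
λ = 1.13 × 10^-13 m

Comparison:
- Atomic scale (10⁻¹⁰ m): λ is 0.0011× this size
- Nuclear scale (10⁻¹⁵ m): λ is 1.1e+02× this size

The wavelength is between nuclear and atomic scales.

This wavelength is appropriate for probing atomic structure but too large for nuclear physics experiments.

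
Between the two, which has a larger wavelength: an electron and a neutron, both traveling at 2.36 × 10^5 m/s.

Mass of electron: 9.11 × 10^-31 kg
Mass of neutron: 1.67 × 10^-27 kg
The electron has the longer wavelength.

Using λ = h/(mv), since both particles have the same velocity, the wavelength depends only on mass.

For electron: λ₁ = h/(m₁v) = 3.08 × 10^-9 m
For neutron: λ₂ = h/(m₂v) = 1.68 × 10^-12 m

Since λ ∝ 1/m at constant velocity, the lighter particle has the longer wavelength.

The electron has the longer de Broglie wavelength.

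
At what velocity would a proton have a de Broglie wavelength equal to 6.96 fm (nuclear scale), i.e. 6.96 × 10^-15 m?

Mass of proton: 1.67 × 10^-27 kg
5.70 × 10^7 m/s

From λ = h/(mv), solve for v:

v = h/(mλ)
v = (6.626 × 10^-34 J·s) / (1.67 × 10^-27 kg × 6.96 × 10^-15 m)
v = 5.70 × 10^7 m/s

Note: This velocity is 19.0% of the speed of light, so relativistic corrections would be needed for a more accurate calculation.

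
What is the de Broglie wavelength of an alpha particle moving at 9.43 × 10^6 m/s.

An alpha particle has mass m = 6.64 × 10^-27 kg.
1.06 × 10^-14 m

Using the de Broglie relation λ = h/(mv):

λ = h/(mv)
λ = (6.626 × 10^-34 J·s) / (6.64 × 10^-27 kg × 9.43 × 10^6 m/s)
λ = 1.06 × 10^-14 m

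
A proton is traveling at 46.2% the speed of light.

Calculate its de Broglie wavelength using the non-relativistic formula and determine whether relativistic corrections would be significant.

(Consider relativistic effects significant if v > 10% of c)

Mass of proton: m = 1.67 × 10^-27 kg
Yes, relativistic corrections are needed.

Using the non-relativistic de Broglie formula λ = h/(mv):

v = 46.2% × c = 1.385 × 10^8 m/s

λ = h/(mv)
λ = (6.626 × 10^-34 J·s) / (1.67 × 10^-27 kg × 1.385 × 10^8 m/s)
λ = 2.86 × 10^-15 m

Since v = 46.2% of c > 10% of c, relativistic corrections ARE significant and the actual wavelength would differ from this non-relativistic estimate.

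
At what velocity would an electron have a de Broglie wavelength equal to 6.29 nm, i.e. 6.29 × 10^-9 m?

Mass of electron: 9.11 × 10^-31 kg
1.16 × 10^5 m/s

From λ = h/(mv), solve for v:

v = h/(mλ)
v = (6.626 × 10^-34 J·s) / (9.11 × 10^-31 kg × 6.29 × 10^-9 m)
v = 1.16 × 10^5 m/s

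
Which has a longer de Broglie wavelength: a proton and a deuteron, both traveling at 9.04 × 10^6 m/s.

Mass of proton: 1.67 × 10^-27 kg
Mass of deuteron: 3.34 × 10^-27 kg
The proton has the longer wavelength.

Using λ = h/(mv), since both particles have the same velocity, the wavelength depends only on mass.

For proton: λ₁ = h/(m₁v) = 4.39 × 10^-14 m
For deuteron: λ₂ = h/(m₂v) = 2.19 × 10^-14 m

Since λ ∝ 1/m at constant velocity, the lighter particle has the longer wavelength.

The proton has the longer de Broglie wavelength.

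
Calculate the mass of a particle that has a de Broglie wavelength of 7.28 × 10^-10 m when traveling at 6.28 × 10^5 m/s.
1.45 × 10^-30 kg

From the de Broglie relation λ = h/(mv), we solve for m:

m = h/(λv)
m = (6.626 × 10^-34 J·s) / (7.28 × 10^-10 m × 6.28 × 10^5 m/s)
m = 1.45 × 10^-30 kg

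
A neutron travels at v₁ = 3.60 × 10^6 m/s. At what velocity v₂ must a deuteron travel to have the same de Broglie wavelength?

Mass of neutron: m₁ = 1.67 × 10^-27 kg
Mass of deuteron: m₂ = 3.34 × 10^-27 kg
v₂ = 1.80 × 10^6 m/s

For equal de Broglie wavelengths: λ₁ = λ₂

h/(m₁v₁) = h/(m₂v₂)
m₁v₁ = m₂v₂
v₂ = v₁ · (m₁/m₂)

v₂ = 3.60 × 10^6 m/s × (1.67 × 10^-27 kg / 3.34 × 10^-27 kg)
v₂ = 1.80 × 10^6 m/s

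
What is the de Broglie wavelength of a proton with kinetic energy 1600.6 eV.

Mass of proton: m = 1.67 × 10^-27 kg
7.16 × 10^-13 m

Using λ = h/√(2mKE):

First convert KE to Joules: KE = 1600.6 eV = 2.564 × 10^-16 J

λ = h/√(2mKE)
λ = (6.626 × 10^-34 J·s) / √(2 × 1.67 × 10^-27 kg × 2.564 × 10^-16 J)
λ = 7.16 × 10^-13 m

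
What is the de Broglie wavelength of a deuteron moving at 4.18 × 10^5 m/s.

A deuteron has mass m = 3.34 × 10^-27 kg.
4.75 × 10^-13 m

Using the de Broglie relation λ = h/(mv):

λ = h/(mv)
λ = (6.626 × 10^-34 J·s) / (3.34 × 10^-27 kg × 4.18 × 10^5 m/s)
λ = 4.75 × 10^-13 m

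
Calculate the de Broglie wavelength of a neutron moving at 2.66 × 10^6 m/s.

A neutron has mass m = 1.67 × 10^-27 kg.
1.49 × 10^-13 m

Using the de Broglie relation λ = h/(mv):

λ = h/(mv)
λ = (6.626 × 10^-34 J·s) / (1.67 × 10^-27 kg × 2.66 × 10^6 m/s)
λ = 1.49 × 10^-13 m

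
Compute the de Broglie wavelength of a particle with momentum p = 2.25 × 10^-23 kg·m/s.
2.94 × 10^-11 m

Using the de Broglie relation λ = h/p:

λ = h/p
λ = (6.626 × 10^-34 J·s) / (2.25 × 10^-23 kg·m/s)
λ = 2.94 × 10^-11 m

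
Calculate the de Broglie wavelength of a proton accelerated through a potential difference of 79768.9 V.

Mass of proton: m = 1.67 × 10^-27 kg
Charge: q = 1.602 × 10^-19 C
1.01 × 10^-13 m

When a particle is accelerated through voltage V, it gains kinetic energy KE = qV.

The de Broglie wavelength is then λ = h/√(2mqV):

λ = h/√(2mqV)
λ = (6.626 × 10^-34 J·s) / √(2 × 1.67 × 10^-27 kg × 1.602 × 10^-19 C × 79768.9 V)
λ = 1.01 × 10^-13 m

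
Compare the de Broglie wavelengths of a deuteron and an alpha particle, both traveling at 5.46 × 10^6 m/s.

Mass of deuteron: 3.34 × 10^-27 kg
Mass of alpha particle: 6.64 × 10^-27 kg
The deuteron has the longer wavelength.

Using λ = h/(mv), since both particles have the same velocity, the wavelength depends only on mass.

For deuteron: λ₁ = h/(m₁v) = 3.63 × 10^-14 m
For alpha particle: λ₂ = h/(m₂v) = 1.83 × 10^-14 m

Since λ ∝ 1/m at constant velocity, the lighter particle has the longer wavelength.

The deuteron has the longer de Broglie wavelength.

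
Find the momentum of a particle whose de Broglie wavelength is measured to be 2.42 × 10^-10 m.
2.74 × 10^-24 kg·m/s

From the de Broglie relation λ = h/p, we solve for p:

p = h/λ
p = (6.626 × 10^-34 J·s) / (2.42 × 10^-10 m)
p = 2.74 × 10^-24 kg·m/s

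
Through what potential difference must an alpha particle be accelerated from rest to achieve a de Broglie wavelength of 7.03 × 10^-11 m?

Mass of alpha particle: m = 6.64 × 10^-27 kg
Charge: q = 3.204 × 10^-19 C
2.09 × 10^-2 V

From λ = h/√(2mqV), we solve for V:

λ² = h²/(2mqV)
V = h²/(2mqλ²)
V = (6.626 × 10^-34 J·s)² / (2 × 6.64 × 10^-27 kg × 3.204 × 10^-19 C × (7.03 × 10^-11 m)²)
V = 2.09 × 10^-2 V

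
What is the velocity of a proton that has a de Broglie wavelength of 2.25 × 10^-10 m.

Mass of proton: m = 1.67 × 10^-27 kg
1.76 × 10^3 m/s

From the de Broglie relation λ = h/(mv), we solve for v:

v = h/(mλ)
v = (6.626 × 10^-34 J·s) / (1.67 × 10^-27 kg × 2.25 × 10^-10 m)
v = 1.76 × 10^3 m/s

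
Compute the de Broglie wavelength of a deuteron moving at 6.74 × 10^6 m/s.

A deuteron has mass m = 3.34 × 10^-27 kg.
2.94 × 10^-14 m

Using the de Broglie relation λ = h/(mv):

λ = h/(mv)
λ = (6.626 × 10^-34 J·s) / (3.34 × 10^-27 kg × 6.74 × 10^6 m/s)
λ = 2.94 × 10^-14 m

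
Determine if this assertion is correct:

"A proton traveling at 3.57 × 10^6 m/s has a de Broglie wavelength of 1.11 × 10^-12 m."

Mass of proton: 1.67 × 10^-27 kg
False

The claim is incorrect.

Using λ = h/(mv):
λ = (6.626 × 10^-34 J·s) / (1.67 × 10^-27 kg × 3.57 × 10^6 m/s)
λ = 1.11 × 10^-13 m

The actual wavelength differs from the claimed 1.11 × 10^-12 m.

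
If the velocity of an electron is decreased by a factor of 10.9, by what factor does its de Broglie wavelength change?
The wavelength increases by a factor of 10.9.

From λ = h/(mv), the wavelength is inversely proportional to velocity:

λ ∝ 1/v

If v → v/10.9, then λ → 10.9λ

When velocity is decreased by a factor of 10.9, the wavelength increases by a factor of 10.9.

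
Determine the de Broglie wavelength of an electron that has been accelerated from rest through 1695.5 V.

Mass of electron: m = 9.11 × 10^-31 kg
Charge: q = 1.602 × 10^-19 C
2.98 × 10^-11 m

When a particle is accelerated through voltage V, it gains kinetic energy KE = qV.

The de Broglie wavelength is then λ = h/√(2mqV):

λ = h/√(2mqV)
λ = (6.626 × 10^-34 J·s) / √(2 × 9.11 × 10^-31 kg × 1.602 × 10^-19 C × 1695.5 V)
λ = 2.98 × 10^-11 m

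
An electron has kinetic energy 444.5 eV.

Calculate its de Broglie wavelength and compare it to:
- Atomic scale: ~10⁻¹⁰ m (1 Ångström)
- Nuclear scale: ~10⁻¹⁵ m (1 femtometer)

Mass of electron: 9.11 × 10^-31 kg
λ = 5.82 × 10^-11 m, which is between nuclear and atomic scales.

Using λ = h/√(2mKE):

KE = 444.5 eV = 7.122 × 10^-17 J

λ = h/√(2mKE)
λ = (6.626 × 10^-34 J·s) / √(2 × 9.11 × 10^-31 kg × 7.122 × 10^-17 J)
λ = 5.82 × 10^-11 m

Comparison:
- Atomic scale (10⁻¹⁰ m): λ is 0.58× this size
- Nuclear scale (10⁻¹⁵ m): λ is 5.8e+04× this size

The wavelength is between nuclear and atomic scales.

This wavelength is appropriate for probing atomic structure but too large for nuclear physics experiments.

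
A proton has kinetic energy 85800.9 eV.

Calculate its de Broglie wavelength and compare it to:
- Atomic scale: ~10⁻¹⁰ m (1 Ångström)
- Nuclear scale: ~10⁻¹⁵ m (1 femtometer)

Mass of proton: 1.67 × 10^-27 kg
λ = 9.78 × 10^-14 m, which is between nuclear and atomic scales.

Using λ = h/√(2mKE):

KE = 85800.9 eV = 1.375 × 10^-14 J

λ = h/√(2mKE)
λ = (6.626 × 10^-34 J·s) / √(2 × 1.67 × 10^-27 kg × 1.375 × 10^-14 J)
λ = 9.78 × 10^-14 m

Comparison:
- Atomic scale (10⁻¹⁰ m): λ is 0.00098× this size
- Nuclear scale (10⁻¹⁵ m): λ is 98× this size

The wavelength is between nuclear and atomic scales.

This wavelength is appropriate for probing atomic structure but too large for nuclear physics experiments.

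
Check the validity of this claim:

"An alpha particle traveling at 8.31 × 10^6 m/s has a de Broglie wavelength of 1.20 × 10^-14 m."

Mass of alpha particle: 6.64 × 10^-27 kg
True

The claim is correct.

Using λ = h/(mv):
λ = (6.626 × 10^-34 J·s) / (6.64 × 10^-27 kg × 8.31 × 10^6 m/s)
λ = 1.20 × 10^-14 m

This matches the claimed value.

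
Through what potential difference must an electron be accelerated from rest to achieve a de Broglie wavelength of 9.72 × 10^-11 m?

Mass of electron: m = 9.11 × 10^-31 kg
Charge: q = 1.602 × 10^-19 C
159 V

From λ = h/√(2mqV), we solve for V:

λ² = h²/(2mqV)
V = h²/(2mqλ²)
V = (6.626 × 10^-34 J·s)² / (2 × 9.11 × 10^-31 kg × 1.602 × 10^-19 C × (9.72 × 10^-11 m)²)
V = 159 V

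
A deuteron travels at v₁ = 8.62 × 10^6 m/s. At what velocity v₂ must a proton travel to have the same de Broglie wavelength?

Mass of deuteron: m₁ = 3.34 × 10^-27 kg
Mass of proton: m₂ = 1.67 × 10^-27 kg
v₂ = 1.72 × 10^7 m/s

For equal de Broglie wavelengths: λ₁ = λ₂

h/(m₁v₁) = h/(m₂v₂)
m₁v₁ = m₂v₂
v₂ = v₁ · (m₁/m₂)

v₂ = 8.62 × 10^6 m/s × (3.34 × 10^-27 kg / 1.67 × 10^-27 kg)
v₂ = 1.72 × 10^7 m/s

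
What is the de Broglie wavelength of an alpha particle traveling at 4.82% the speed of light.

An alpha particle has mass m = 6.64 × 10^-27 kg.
6.91 × 10^-15 m

Using the de Broglie relation λ = h/(mv):

v = 4.82% × c = 1.445 × 10^7 m/s

λ = h/(mv)
λ = (6.626 × 10^-34 J·s) / (6.64 × 10^-27 kg × 1.445 × 10^7 m/s)
λ = 6.91 × 10^-15 m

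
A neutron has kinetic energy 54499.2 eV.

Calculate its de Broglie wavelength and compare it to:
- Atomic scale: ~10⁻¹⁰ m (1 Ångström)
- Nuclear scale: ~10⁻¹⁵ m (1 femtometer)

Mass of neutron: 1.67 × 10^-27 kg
λ = 1.23 × 10^-13 m, which is between nuclear and atomic scales.

Using λ = h/√(2mKE):

KE = 54499.2 eV = 8.732 × 10^-15 J

λ = h/√(2mKE)
λ = (6.626 × 10^-34 J·s) / √(2 × 1.67 × 10^-27 kg × 8.732 × 10^-15 J)
λ = 1.23 × 10^-13 m

Comparison:
- Atomic scale (10⁻¹⁰ m): λ is 0.0012× this size
- Nuclear scale (10⁻¹⁵ m): λ is 1.2e+02× this size

The wavelength is between nuclear and atomic scales.

This wavelength is appropriate for probing atomic structure but too large for nuclear physics experiments.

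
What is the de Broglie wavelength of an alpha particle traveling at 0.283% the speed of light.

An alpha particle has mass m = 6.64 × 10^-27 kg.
1.18 × 10^-13 m

Using the de Broglie relation λ = h/(mv):

v = 0.283% × c = 8.484 × 10^5 m/s

λ = h/(mv)
λ = (6.626 × 10^-34 J·s) / (6.64 × 10^-27 kg × 8.484 × 10^5 m/s)
λ = 1.18 × 10^-13 m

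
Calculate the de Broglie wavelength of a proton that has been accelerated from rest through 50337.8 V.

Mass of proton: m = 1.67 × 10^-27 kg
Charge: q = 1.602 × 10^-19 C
1.28 × 10^-13 m

When a particle is accelerated through voltage V, it gains kinetic energy KE = qV.

The de Broglie wavelength is then λ = h/√(2mqV):

λ = h/√(2mqV)
λ = (6.626 × 10^-34 J·s) / √(2 × 1.67 × 10^-27 kg × 1.602 × 10^-19 C × 50337.8 V)
λ = 1.28 × 10^-13 m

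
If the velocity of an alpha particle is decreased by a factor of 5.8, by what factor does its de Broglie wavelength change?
The wavelength increases by a factor of 5.8.

From λ = h/(mv), the wavelength is inversely proportional to velocity:

λ ∝ 1/v

If v → v/5.8, then λ → 5.8λ

When velocity is decreased by a factor of 5.8, the wavelength increases by a factor of 5.8.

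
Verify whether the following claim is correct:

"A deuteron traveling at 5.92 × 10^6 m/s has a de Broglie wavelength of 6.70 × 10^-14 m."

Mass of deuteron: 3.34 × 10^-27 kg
False

The claim is incorrect.

Using λ = h/(mv):
λ = (6.626 × 10^-34 J·s) / (3.34 × 10^-27 kg × 5.92 × 10^6 m/s)
λ = 3.35 × 10^-14 m

The actual wavelength differs from the claimed 6.70 × 10^-14 m.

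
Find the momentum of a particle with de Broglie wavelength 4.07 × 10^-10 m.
1.63 × 10^-24 kg·m/s

From the de Broglie relation λ = h/p, we solve for p:

p = h/λ
p = (6.626 × 10^-34 J·s) / (4.07 × 10^-10 m)
p = 1.63 × 10^-24 kg·m/s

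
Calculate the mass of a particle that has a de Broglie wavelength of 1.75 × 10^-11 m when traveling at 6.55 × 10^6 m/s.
5.78 × 10^-30 kg

From the de Broglie relation λ = h/(mv), we solve for m:

m = h/(λv)
m = (6.626 × 10^-34 J·s) / (1.75 × 10^-11 m × 6.55 × 10^6 m/s)
m = 5.78 × 10^-30 kg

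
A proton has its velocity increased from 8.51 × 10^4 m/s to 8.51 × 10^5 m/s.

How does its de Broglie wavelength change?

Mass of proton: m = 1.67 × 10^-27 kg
The wavelength decreases by a factor of 10.

Using λ = h/(mv):

Initial wavelength: λ₁ = h/(mv₁) = 4.66 × 10^-12 m
Final wavelength: λ₂ = h/(mv₂) = 4.66 × 10^-13 m

Since λ ∝ 1/v, when velocity increases by a factor of 10, the wavelength decreases by a factor of 10.

λ₂/λ₁ = v₁/v₂ = 1/10

The wavelength decreases by a factor of 10.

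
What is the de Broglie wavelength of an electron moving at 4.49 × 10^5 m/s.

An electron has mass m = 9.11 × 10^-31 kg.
1.62 × 10^-9 m

Using the de Broglie relation λ = h/(mv):

λ = h/(mv)
λ = (6.626 × 10^-34 J·s) / (9.11 × 10^-31 kg × 4.49 × 10^5 m/s)
λ = 1.62 × 10^-9 m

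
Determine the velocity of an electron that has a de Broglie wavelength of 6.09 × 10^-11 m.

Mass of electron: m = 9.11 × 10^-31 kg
1.19 × 10^7 m/s

From the de Broglie relation λ = h/(mv), we solve for v:

v = h/(mλ)
v = (6.626 × 10^-34 J·s) / (9.11 × 10^-31 kg × 6.09 × 10^-11 m)
v = 1.19 × 10^7 m/s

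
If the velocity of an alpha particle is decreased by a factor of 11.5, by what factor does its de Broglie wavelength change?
The wavelength increases by a factor of 11.5.

From λ = h/(mv), the wavelength is inversely proportional to velocity:

λ ∝ 1/v

If v → v/11.5, then λ → 11.5λ

When velocity is decreased by a factor of 11.5, the wavelength increases by a factor of 11.5.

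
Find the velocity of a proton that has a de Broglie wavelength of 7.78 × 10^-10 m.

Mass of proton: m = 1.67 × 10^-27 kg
5.10 × 10^2 m/s

From the de Broglie relation λ = h/(mv), we solve for v:

v = h/(mλ)
v = (6.626 × 10^-34 J·s) / (1.67 × 10^-27 kg × 7.78 × 10^-10 m)
v = 5.10 × 10^2 m/s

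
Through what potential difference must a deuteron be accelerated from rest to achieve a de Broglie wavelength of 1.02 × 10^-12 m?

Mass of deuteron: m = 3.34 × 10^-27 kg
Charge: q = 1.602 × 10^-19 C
394 V

From λ = h/√(2mqV), we solve for V:

λ² = h²/(2mqV)
V = h²/(2mqλ²)
V = (6.626 × 10^-34 J·s)² / (2 × 3.34 × 10^-27 kg × 1.602 × 10^-19 C × (1.02 × 10^-12 m)²)
V = 394 V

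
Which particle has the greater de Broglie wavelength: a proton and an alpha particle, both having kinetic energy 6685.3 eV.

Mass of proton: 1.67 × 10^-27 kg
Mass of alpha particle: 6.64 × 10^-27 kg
The proton has the longer wavelength.

Using λ = h/√(2mKE):

For proton: λ₁ = h/√(2m₁KE) = 3.50 × 10^-13 m
For alpha particle: λ₂ = h/√(2m₂KE) = 1.76 × 10^-13 m

Since λ ∝ 1/√m at constant kinetic energy, the lighter particle has the longer wavelength.

The proton has the longer de Broglie wavelength.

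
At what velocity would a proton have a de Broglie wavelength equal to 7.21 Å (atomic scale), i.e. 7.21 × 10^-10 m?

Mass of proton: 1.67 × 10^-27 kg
5.50 × 10^2 m/s

From λ = h/(mv), solve for v:

v = h/(mλ)
v = (6.626 × 10^-34 J·s) / (1.67 × 10^-27 kg × 7.21 × 10^-10 m)
v = 5.50 × 10^2 m/s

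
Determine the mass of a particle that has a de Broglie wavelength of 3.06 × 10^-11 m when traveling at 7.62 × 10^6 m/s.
2.84 × 10^-30 kg

From the de Broglie relation λ = h/(mv), we solve for m:

m = h/(λv)
m = (6.626 × 10^-34 J·s) / (3.06 × 10^-11 m × 7.62 × 10^6 m/s)
m = 2.84 × 10^-30 kg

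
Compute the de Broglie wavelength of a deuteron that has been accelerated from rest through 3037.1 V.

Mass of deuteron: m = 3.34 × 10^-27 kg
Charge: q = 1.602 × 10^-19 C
3.68 × 10^-13 m

When a particle is accelerated through voltage V, it gains kinetic energy KE = qV.

The de Broglie wavelength is then λ = h/√(2mqV):

λ = h/√(2mqV)
λ = (6.626 × 10^-34 J·s) / √(2 × 3.34 × 10^-27 kg × 1.602 × 10^-19 C × 3037.1 V)
λ = 3.68 × 10^-13 m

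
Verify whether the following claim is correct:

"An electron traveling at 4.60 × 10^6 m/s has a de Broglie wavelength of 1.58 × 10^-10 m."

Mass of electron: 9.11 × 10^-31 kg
True

The claim is correct.

Using λ = h/(mv):
λ = (6.626 × 10^-34 J·s) / (9.11 × 10^-31 kg × 4.60 × 10^6 m/s)
λ = 1.58 × 10^-10 m

This matches the claimed value.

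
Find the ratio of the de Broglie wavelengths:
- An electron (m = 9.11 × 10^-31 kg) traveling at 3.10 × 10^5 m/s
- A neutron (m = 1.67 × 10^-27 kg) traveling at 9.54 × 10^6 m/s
λ₁/λ₂ = 5.64 × 10^4

Using λ = h/(mv):

λ₁ = h/(m₁v₁) = 2.35 × 10^-9 m
λ₂ = h/(m₂v₂) = 4.16 × 10^-14 m

Ratio λ₁/λ₂ = (m₂v₂)/(m₁v₁)
         = (1.67 × 10^-27 kg × 9.54 × 10^6 m/s) / (9.11 × 10^-31 kg × 3.10 × 10^5 m/s)
         = 5.64 × 10^4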